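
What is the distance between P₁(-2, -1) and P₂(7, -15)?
Using the distance formula: d = sqrt((x₂-x₁)² + (y₂-y₁)²)
dx = 7 - (-2) = 9
dy = (-15) - (-1) = -14
d = sqrt(9² + (-14)²) = sqrt(81 + 196) = sqrt(277) = 16.64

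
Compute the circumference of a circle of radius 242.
Circumference = 2 * pi * r
Circumference = 2 * pi * 242
Circumference = 1520.53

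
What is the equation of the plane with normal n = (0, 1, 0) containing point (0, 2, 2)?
d = n·P = (0)(0) + (1)(2) + (0)(2) = 2
Plane: y = 2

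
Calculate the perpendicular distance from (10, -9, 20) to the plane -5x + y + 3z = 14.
d = |(-5)(10) + 1(-9) + 3(20) - (14)| / √((-5)² + 1² + 3²) = 13/√35 = 2.197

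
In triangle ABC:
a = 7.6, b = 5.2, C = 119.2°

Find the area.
Using A = ½ab·sin(C):
A = ½·7.6·5.2·sin(119.2°) = ½·39.52·0.872922 = 17.25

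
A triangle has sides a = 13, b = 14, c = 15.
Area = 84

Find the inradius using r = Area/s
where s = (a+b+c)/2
s = (13+14+15)/2 = 21
r = Area/s = 84/21 = 4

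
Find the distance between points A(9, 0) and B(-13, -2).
Using the distance formula: d = sqrt((x₂-x₁)² + (y₂-y₁)²)
dx = (-13) - 9 = -22
dy = (-2) - 0 = -2
d = sqrt((-22)² + (-2)²) = sqrt(484 + 4) = sqrt(488) = 22.09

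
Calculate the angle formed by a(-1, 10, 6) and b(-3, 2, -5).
a·b = -7, |a|² = 137, |b|² = 38
cos θ = -7/√5206 ≈ -0.09702
θ ≈ 95.57°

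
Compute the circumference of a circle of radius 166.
Circumference = 2 * pi * r
Circumference = 2 * pi * 166
Circumference = 1043.01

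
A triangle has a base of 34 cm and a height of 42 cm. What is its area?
Area = (1/2) * base * height
Area = (1/2) * 34 * 42
Area = 714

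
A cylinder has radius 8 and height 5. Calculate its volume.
Volume = pi * r² * h
Volume = pi * 8² * 5
Volume = pi * 64 * 5
Volume = pi * 320
Volume = 1005.31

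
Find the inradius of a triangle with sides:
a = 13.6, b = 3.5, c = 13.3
s = (a+b+c)/2 = (13.6+3.5+13.3)/2 = 15.2
Area = √(s(s-a)(s-b)(s-c)) = √(15.2·1.6·11.7·1.9) = 23.2515
r = Area/s = 23.2515/15.2 = 1.53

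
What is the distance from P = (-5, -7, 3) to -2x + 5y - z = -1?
d = |(-2)(-5) + 5(-7) + (-1)(3) - (-1)| / √((-2)² + 5² + (-1)²) = 27/√30 = 4.93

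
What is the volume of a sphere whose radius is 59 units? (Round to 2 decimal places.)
Volume = (4/3) * pi * r³
Volume = (4/3) * pi * 59³
Volume = (4/3) * pi * 205379
Volume = 860289.54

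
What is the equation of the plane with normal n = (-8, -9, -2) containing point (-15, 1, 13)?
d = n·P = (-8)(-15) + (-9)(1) + (-2)(13) = 85
Plane: -8x - 9y - 2z = 85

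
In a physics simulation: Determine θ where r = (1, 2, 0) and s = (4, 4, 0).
r·s = 12, |r|² = 5, |s|² = 32
cos θ = 12/√160 ≈ 0.9487
θ ≈ 18.43°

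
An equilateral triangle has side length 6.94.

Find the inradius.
For an equilateral triangle, r = s/(2√3) where s is the side.
r = 6.94/(2√3) = 6.94/3.464102 = 2.003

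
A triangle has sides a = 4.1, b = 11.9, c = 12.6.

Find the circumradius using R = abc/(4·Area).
s = (a+b+c)/2 = 14.3
Area = √(s(s-a)(s-b)(s-c)) = √(14.3·10.2·2.4·1.7) = 24.3949
R = abc/(4·Area) = (4.1·11.9·12.6)/(4·24.3949) = 614.754/97.5796 = 6.3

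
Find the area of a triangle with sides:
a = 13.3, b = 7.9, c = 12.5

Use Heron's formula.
s = (a+b+c)/2 = (13.3+7.9+12.5)/2 = 16.85
A = √(s(s-a)(s-b)(s-c)) = √(16.85·3.55·8.95·4.35)
A = √2328.84 = 48.26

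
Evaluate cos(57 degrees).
cos(57 degrees) = 0.5446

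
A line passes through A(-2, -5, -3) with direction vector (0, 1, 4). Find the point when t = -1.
P(-1) = (-2 + 0(-1), -5 + 1(-1), -3 + 4(-1)) = (-2, -6, -7)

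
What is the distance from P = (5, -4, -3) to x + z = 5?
d = |1(5) + 0(-4) + 1(-3) - (5)| / √(1² + 0² + 1²) = 3/√2 = 2.121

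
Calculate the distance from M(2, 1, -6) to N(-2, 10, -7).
d = √[(-4)² + (9)² + (-1)²] = √98 = 9.899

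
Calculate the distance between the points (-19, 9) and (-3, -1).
Using the distance formula: d = sqrt((x₂-x₁)² + (y₂-y₁)²)
dx = (-3) - (-19) = 16
dy = (-1) - 9 = -10
d = sqrt(16² + (-10)²) = sqrt(256 + 100) = sqrt(356) = 18.87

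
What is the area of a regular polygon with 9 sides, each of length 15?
For a regular 9-gon with side length s = 15:
Apothem a = s / (2*tan(pi/9)) = 15 / (2*tan(pi/9)) ≈ 20.6061
Perimeter P = 9 * 15 = 135
Area = (1/2) * P * a = (1/2) * 135 * 20.6061 = 1390.91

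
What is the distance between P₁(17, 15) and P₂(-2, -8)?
Using the distance formula: d = sqrt((x₂-x₁)² + (y₂-y₁)²)
dx = (-2) - 17 = -19
dy = (-8) - 15 = -23
d = sqrt((-19)² + (-23)²) = sqrt(361 + 529) = sqrt(890) = 29.83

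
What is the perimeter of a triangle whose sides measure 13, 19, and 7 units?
Perimeter = sum of all sides
Perimeter = 13 + 19 + 7
Perimeter = 39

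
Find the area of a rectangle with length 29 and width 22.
Area = length * width
Area = 29 * 22
Area = 638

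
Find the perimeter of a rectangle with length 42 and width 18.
Perimeter = 2 * (length + width)
Perimeter = 2 * (42 + 18)
Perimeter = 2 * 60
Perimeter = 120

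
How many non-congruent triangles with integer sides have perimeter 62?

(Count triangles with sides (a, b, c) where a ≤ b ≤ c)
With a ≤ b ≤ c and a + b + c = 62, the triangle inequality a + b > c gives c < 62/2, so c ≤ 30.
Iterate a from 1 to ⌊p/3⌋ = 20; for each a, b ranges from a to ⌊(p−a)/2⌋ with c = p − a − b, keeping only c ≥ b.
Triples: (2, 30, 30), (3, 29, 30), (4, 28, 30), …
Count = 80 triangles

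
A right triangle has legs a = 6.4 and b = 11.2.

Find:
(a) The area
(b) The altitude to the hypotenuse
(a) Area = ½ab = ½·6.4·11.2 = 35.84
(b) Hypotenuse c = √(6.4² + 11.2²) = √166.4 = 12.8996
    Area = ½·c·h_c  →  h_c = 2·Area/c = 2·35.84/12.8996 = 5.557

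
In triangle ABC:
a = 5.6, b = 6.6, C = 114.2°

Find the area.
Using A = ½ab·sin(C):
A = ½·5.6·6.6·sin(114.2°) = ½·36.96·0.912120 = 16.86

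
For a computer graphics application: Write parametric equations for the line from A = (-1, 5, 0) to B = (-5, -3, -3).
Direction vector d = B - A = (-4, -8, -3)
x = -1 - 4t, y = 5 - 8t, z = 0 - 3t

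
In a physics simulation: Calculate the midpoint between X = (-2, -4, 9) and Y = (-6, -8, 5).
Midpoint = ((-2-6)/2, (-4-8)/2, (9+5)/2) = (-4, -6, 7)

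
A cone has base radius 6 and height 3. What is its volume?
Volume = (1/3) * pi * r² * h
Volume = (1/3) * pi * 6² * 3
Volume = (1/3) * pi * 36 * 3
Volume = (1/3) * pi * 108
Volume = 113.10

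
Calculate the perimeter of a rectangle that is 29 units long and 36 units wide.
Perimeter = 2 * (length + width)
Perimeter = 2 * (29 + 36)
Perimeter = 2 * 65
Perimeter = 130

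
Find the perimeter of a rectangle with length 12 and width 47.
Perimeter = 2 * (length + width)
Perimeter = 2 * (12 + 47)
Perimeter = 2 * 59
Perimeter = 118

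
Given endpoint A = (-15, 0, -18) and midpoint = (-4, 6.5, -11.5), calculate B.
B = (2×(-4) - (-15), 2×6.5 - 0, 2×(-11.5) - (-18)) = (7, 13, -5)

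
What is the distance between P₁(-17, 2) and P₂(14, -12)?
Using the distance formula: d = sqrt((x₂-x₁)² + (y₂-y₁)²)
dx = 14 - (-17) = 31
dy = (-12) - 2 = -14
d = sqrt(31² + (-14)²) = sqrt(961 + 196) = sqrt(1157) = 34.01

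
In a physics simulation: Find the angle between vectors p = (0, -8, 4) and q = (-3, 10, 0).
p·q = -80, |p|² = 80, |q|² = 109
cos θ = -80/√8720 ≈ -0.8567
θ ≈ 148.9°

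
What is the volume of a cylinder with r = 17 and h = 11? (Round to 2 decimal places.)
Volume = pi * r² * h
Volume = pi * 17² * 11
Volume = pi * 289 * 11
Volume = pi * 3179
Volume = 9987.12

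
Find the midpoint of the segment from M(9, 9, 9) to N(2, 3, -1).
Midpoint = ((9+2)/2, (9+3)/2, (9-1)/2) = (5.5, 6, 4)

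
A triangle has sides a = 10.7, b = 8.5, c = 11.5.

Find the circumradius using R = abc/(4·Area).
s = (a+b+c)/2 = 15.35
Area = √(s(s-a)(s-b)(s-c)) = √(15.35·4.65·6.85·3.85) = 43.3867
R = abc/(4·Area) = (10.7·8.5·11.5)/(4·43.3867) = 1045.925/173.5468 = 6.027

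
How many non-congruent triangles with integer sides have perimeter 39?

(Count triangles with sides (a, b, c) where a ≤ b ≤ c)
With a ≤ b ≤ c and a + b + c = 39, the triangle inequality a + b > c gives c < 39/2, so c ≤ 19.
Iterate a from 1 to ⌊p/3⌋ = 13; for each a, b ranges from a to ⌊(p−a)/2⌋ with c = p − a − b, keeping only c ≥ b.
Triples: (1, 19, 19), (2, 18, 19), (3, 17, 19), …
Count = 37 triangles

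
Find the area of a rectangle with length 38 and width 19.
Area = length * width
Area = 38 * 19
Area = 722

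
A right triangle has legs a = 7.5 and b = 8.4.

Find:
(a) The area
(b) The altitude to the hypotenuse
(a) Area = ½ab = ½·7.5·8.4 = 31.5
(b) Hypotenuse c = √(7.5² + 8.4²) = √126.81 = 11.261
    Area = ½·c·h_c  →  h_c = 2·Area/c = 2·31.5/11.261 = 5.595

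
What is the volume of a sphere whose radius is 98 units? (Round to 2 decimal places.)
Volume = (4/3) * pi * r³
Volume = (4/3) * pi * 98³
Volume = (4/3) * pi * 941192
Volume = 3942455.83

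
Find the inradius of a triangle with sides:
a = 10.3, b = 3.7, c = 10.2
s = (a+b+c)/2 = (10.3+3.7+10.2)/2 = 12.1
Area = √(s(s-a)(s-b)(s-c)) = √(12.1·1.8·8.4·1.9) = 18.6443
r = Area/s = 18.6443/12.1 = 1.541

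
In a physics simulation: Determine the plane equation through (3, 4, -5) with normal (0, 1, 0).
d = n·P = (0)(3) + (1)(4) + (0)(-5) = 4
Plane: y = 4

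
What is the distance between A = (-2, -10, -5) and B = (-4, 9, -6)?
d = √[(-2)² + (19)² + (-1)²] = √366 = 19.13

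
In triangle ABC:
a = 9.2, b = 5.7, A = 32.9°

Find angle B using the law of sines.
sin(B)/b = sin(A)/a
sin(B) = b·sin(A)/a = 5.7·sin(32.9°)/9.2 = 0.336532
B = arcsin(0.336532) = 19.67°  (b ≤ a, so B ≤ A and the acute solution is unique)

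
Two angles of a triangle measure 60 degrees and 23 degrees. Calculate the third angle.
Sum of angles in a triangle = 180 degrees
Third angle = 180 - 60 - 23
Third angle = 97 degrees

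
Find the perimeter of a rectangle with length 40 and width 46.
Perimeter = 2 * (length + width)
Perimeter = 2 * (40 + 46)
Perimeter = 2 * 86
Perimeter = 172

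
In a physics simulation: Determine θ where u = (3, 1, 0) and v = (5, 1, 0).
u·v = 16, |u|² = 10, |v|² = 26
cos θ = 16/√260 ≈ 0.9923
θ ≈ 7.125°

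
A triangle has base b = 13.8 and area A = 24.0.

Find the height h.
A = ½bh  →  h = 2A/b
h = 2·24.0/13.8 = 3.478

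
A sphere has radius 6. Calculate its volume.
Volume = (4/3) * pi * r³
Volume = (4/3) * pi * 6³
Volume = (4/3) * pi * 216
Volume = 904.78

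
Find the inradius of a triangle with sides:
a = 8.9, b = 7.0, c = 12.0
s = (a+b+c)/2 = (8.9+7.0+12.0)/2 = 13.95
Area = √(s(s-a)(s-b)(s-c)) = √(13.95·5.05·6.95·1.95) = 30.8989
r = Area/s = 30.8989/13.95 = 2.215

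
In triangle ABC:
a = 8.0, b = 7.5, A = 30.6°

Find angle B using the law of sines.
sin(B)/b = sin(A)/a
sin(B) = b·sin(A)/a = 7.5·sin(30.6°)/8.0 = 0.477226
B = arcsin(0.477226) = 28.5°  (b ≤ a, so B ≤ A and the acute solution is unique)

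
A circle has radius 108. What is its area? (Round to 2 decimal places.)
Area = pi * r²
Area = pi * 108²
Area = pi * 11664
Area = 36643.54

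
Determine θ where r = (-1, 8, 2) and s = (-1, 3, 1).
r·s = 27, |r|² = 69, |s|² = 11
cos θ = 27/√759 ≈ 0.98
θ ≈ 11.47°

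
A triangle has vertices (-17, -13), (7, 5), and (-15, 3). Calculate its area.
Using the coordinate formula: Area = (1/2)|x₁(y₂-y₃) + x₂(y₃-y₁) + x₃(y₁-y₂)|
Area = (1/2)|(-17)(5-3) + 7(3-(-13)) + (-15)((-13)-5)|
Area = (1/2)|(-17)*2 + 7*16 + (-15)*(-18)|
Area = (1/2)|(-34) + 112 + 270|
Area = (1/2)*348 = 174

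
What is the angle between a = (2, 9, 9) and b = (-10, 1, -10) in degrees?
a·b = -101, |a|² = 166, |b|² = 201
cos θ = -101/√33366 ≈ -0.5529
θ ≈ 123.6°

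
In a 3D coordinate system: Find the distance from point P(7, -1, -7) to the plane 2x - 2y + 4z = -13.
d = |2(7) + (-2)(-1) + 4(-7) - (-13)| / √(2² + (-2)² + 4²) = 1/√24 = 0.2041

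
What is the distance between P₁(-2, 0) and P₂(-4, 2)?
Using the distance formula: d = sqrt((x₂-x₁)² + (y₂-y₁)²)
dx = (-4) - (-2) = -2
dy = 2 - 0 = 2
d = sqrt((-2)² + 2²) = sqrt(4 + 4) = sqrt(8) = 2.83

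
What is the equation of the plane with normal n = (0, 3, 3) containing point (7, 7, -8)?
d = n·P = (0)(7) + (3)(7) + (3)(-8) = -3
Plane: 3y + 3z = -3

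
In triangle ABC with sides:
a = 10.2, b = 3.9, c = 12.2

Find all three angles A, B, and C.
By the law of cosines:
cos(A) = (b² + c² - a²)/(2bc) = 0.630622  →  A = 50.9°
cos(B) = (a² + c² - b²)/(2ac) = 0.954958  →  B = 17.26°
cos(C) = (a² + b² - c²)/(2ab) = -0.371921  →  C = 111.8°
Check: A + B + C = 180.0° ✓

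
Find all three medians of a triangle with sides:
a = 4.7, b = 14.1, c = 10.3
Using m_x = ½√(2y² + 2z² - x²):
m_a = ½√(2·14.1² + 2·10.3² - 4.7²) = ½√587.71 = 12.12
m_b = ½√(2·4.7² + 2·10.3² - 14.1²) = ½√57.55 = 3.793
m_c = ½√(2·4.7² + 2·14.1² - 10.3²) = ½√335.71 = 9.161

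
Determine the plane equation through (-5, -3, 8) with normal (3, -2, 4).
d = n·P = (3)(-5) + (-2)(-3) + (4)(8) = 23
Plane: 3x - 2y + 4z = 23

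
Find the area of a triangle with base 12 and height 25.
Area = (1/2) * base * height
Area = (1/2) * 12 * 25
Area = 150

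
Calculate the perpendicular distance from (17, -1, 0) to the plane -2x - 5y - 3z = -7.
d = |(-2)(17) + (-5)(-1) + (-3)(0) - (-7)| / √((-2)² + (-5)² + (-3)²) = 22/√38 = 3.569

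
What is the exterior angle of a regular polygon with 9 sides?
Exterior angle of a regular n-gon = 360/n
Exterior angle = 360/9
Exterior angle = 40 degrees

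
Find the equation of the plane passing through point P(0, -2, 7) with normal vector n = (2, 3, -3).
d = n·P = (2)(0) + (3)(-2) + (-3)(7) = -27
Plane: 2x + 3y - 3z = -27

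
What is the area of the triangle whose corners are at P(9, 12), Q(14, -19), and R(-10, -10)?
Using the coordinate formula: Area = (1/2)|x₁(y₂-y₃) + x₂(y₃-y₁) + x₃(y₁-y₂)|
Area = (1/2)|9((-19)-(-10)) + 14((-10)-12) + (-10)(12-(-19))|
Area = (1/2)|9*(-9) + 14*(-22) + (-10)*31|
Area = (1/2)|(-81) + (-308) + (-310)|
Area = (1/2)*699 = 349.50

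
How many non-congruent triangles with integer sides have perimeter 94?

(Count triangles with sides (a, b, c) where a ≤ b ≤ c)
With a ≤ b ≤ c and a + b + c = 94, the triangle inequality a + b > c gives c < 94/2, so c ≤ 46.
Iterate a from 1 to ⌊p/3⌋ = 31; for each a, b ranges from a to ⌊(p−a)/2⌋ with c = p − a − b, keeping only c ≥ b.
Triples: (2, 46, 46), (3, 45, 46), (4, 44, 46), …
Count = 184 triangles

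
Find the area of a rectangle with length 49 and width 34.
Area = length * width
Area = 49 * 34
Area = 1666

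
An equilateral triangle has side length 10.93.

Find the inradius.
For an equilateral triangle, r = s/(2√3) where s is the side.
r = 10.93/(2√3) = 10.93/3.464102 = 3.155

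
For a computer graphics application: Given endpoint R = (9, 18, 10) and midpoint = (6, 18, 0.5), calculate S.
S = (2×6 - 9, 2×18 - 18, 2×0.5 - 10) = (3, 18, -9)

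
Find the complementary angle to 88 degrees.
Complementary angles sum to 90 degrees.
Other angle = 90 - 88
Other angle = 2 degrees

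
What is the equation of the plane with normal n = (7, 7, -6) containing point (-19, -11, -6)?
d = n·P = (7)(-19) + (7)(-11) + (-6)(-6) = -174
Plane: 7x + 7y - 6z = -174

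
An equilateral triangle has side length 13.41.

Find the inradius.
For an equilateral triangle, r = s/(2√3) where s is the side.
r = 13.41/(2√3) = 13.41/3.464102 = 3.871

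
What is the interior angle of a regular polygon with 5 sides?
Interior angle of a regular n-gon = (n-2)*180/n
Interior angle = (5-2)*180/5
Interior angle = 3*180/5
Interior angle = 540/5
Interior angle = 108 degrees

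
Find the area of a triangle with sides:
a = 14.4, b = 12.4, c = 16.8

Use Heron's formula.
s = (a+b+c)/2 = (14.4+12.4+16.8)/2 = 21.8
A = √(s(s-a)(s-b)(s-c)) = √(21.8·7.4·9.4·5)
A = √7582.04 = 87.07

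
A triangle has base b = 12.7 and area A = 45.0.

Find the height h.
A = ½bh  →  h = 2A/b
h = 2·45.0/12.7 = 7.087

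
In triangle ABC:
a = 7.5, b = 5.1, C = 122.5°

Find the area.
Using A = ½ab·sin(C):
A = ½·7.5·5.1·sin(122.5°) = ½·38.25·0.843391 = 16.13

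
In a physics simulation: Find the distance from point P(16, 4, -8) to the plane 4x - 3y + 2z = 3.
d = |4(16) + (-3)(4) + 2(-8) - (3)| / √(4² + (-3)² + 2²) = 33/√29 = 6.128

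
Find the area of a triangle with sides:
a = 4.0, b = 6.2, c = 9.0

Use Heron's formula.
s = (a+b+c)/2 = (4.0+6.2+9.0)/2 = 9.6
A = √(s(s-a)(s-b)(s-c)) = √(9.6·5.6·3.4·0.6)
A = √109.67 = 10.47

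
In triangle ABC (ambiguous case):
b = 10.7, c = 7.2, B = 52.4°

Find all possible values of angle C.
sin(C)/c = sin(B)/b  →  sin(C) = c·sin(B)/b = 7.2·sin(52.4°)/10.7 = 0.533129
C₁ = arcsin(0.533129) = 32.22°,  C₂ = 180° - C₁ = 147.78°
Check C₂: A = 180° - 52.4° - 147.78° = -20.18° ≤ 0, rejected
C = 32.22° (one solution)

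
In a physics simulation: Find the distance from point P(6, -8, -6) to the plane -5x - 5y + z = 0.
d = |(-5)(6) + (-5)(-8) + 1(-6) - (0)| / √((-5)² + (-5)² + 1²) = 4/√51 = 0.5601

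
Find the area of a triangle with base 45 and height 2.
Area = (1/2) * base * height
Area = (1/2) * 45 * 2
Area = 45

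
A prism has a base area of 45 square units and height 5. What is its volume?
Volume = base area * height
Volume = 45 * 5
Volume = 225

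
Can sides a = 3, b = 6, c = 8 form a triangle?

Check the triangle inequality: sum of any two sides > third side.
Yes, triangle inequality satisfied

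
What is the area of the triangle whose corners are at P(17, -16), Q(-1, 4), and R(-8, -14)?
Using the coordinate formula: Area = (1/2)|x₁(y₂-y₃) + x₂(y₃-y₁) + x₃(y₁-y₂)|
Area = (1/2)|17(4-(-14)) + (-1)((-14)-(-16)) + (-8)((-16)-4)|
Area = (1/2)|17*18 + (-1)*2 + (-8)*(-20)|
Area = (1/2)|306 + (-2) + 160|
Area = (1/2)*464 = 232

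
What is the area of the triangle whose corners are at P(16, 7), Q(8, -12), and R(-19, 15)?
Using the coordinate formula: Area = (1/2)|x₁(y₂-y₃) + x₂(y₃-y₁) + x₃(y₁-y₂)|
Area = (1/2)|16((-12)-15) + 8(15-7) + (-19)(7-(-12))|
Area = (1/2)|16*(-27) + 8*8 + (-19)*19|
Area = (1/2)|(-432) + 64 + (-361)|
Area = (1/2)*729 = 364.50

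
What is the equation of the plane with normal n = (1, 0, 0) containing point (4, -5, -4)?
d = n·P = (1)(4) + (0)(-5) + (0)(-4) = 4
Plane: x = 4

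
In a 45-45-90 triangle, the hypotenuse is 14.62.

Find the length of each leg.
In a 45-45-90 triangle, hypotenuse = leg·√2  →  leg = hypotenuse/√2
leg = 14.62/√2 = 10.34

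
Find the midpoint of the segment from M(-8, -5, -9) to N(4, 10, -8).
Midpoint = ((-8+4)/2, (-5+10)/2, (-9-8)/2) = (-2, 2.5, -8.5)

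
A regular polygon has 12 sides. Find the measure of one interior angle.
Interior angle of a regular n-gon = (n-2)*180/n
Interior angle = (12-2)*180/12
Interior angle = 10*180/12
Interior angle = 1800/12
Interior angle = 150 degrees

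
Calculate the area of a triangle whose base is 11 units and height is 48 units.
Area = (1/2) * base * height
Area = (1/2) * 11 * 48
Area = 264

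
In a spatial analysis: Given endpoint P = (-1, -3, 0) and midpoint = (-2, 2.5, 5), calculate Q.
Q = (2×(-2) - (-1), 2×2.5 - (-3), 2×5 - 0) = (-3, 8, 10)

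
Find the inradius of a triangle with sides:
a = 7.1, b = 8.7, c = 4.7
s = (a+b+c)/2 = (7.1+8.7+4.7)/2 = 10.25
Area = √(s(s-a)(s-b)(s-c)) = √(10.25·3.15·1.55·5.55) = 16.6659
r = Area/s = 16.6659/10.25 = 1.626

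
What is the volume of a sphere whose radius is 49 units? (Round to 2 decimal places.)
Volume = (4/3) * pi * r³
Volume = (4/3) * pi * 49³
Volume = (4/3) * pi * 117649
Volume = 492806.98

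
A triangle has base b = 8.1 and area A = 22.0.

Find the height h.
A = ½bh  →  h = 2A/b
h = 2·22.0/8.1 = 5.432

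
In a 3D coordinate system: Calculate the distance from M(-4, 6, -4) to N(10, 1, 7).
d = √[(14)² + (-5)² + (11)²] = √342 = 18.49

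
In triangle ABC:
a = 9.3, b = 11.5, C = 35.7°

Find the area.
Using A = ½ab·sin(C):
A = ½·9.3·11.5·sin(35.7°) = ½·106.95·0.583541 = 31.2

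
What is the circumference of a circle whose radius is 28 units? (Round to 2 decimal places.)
Circumference = 2 * pi * r
Circumference = 2 * pi * 28
Circumference = 175.93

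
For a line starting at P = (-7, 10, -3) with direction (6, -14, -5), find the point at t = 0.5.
P(0.5) = (-7 + 6(0.5), 10 + (-14)(0.5), -3 + (-5)(0.5)) = (-4, 3, -5.5)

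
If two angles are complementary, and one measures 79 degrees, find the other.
Complementary angles sum to 90 degrees.
Other angle = 90 - 79
Other angle = 11 degrees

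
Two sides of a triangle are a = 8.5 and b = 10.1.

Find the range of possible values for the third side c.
By the triangle inequality: |a - b| < c < a + b
|8.5 - 10.1| < c < 8.5 + 10.1
1.6 < c < 18.6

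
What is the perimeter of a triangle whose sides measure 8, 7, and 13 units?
Perimeter = sum of all sides
Perimeter = 8 + 7 + 13
Perimeter = 28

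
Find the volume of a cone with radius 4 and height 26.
Volume = (1/3) * pi * r² * h
Volume = (1/3) * pi * 4² * 26
Volume = (1/3) * pi * 16 * 26
Volume = (1/3) * pi * 416
Volume = 435.63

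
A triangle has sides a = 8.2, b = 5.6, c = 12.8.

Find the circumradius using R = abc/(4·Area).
s = (a+b+c)/2 = 13.3
Area = √(s(s-a)(s-b)(s-c)) = √(13.3·5.1·7.7·0.5) = 16.16
R = abc/(4·Area) = (8.2·5.6·12.8)/(4·16.16) = 587.776/64.64 = 9.093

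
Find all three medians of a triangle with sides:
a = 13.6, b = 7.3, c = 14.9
Using m_x = ½√(2y² + 2z² - x²):
m_a = ½√(2·7.3² + 2·14.9² - 13.6²) = ½√365.64 = 9.561
m_b = ½√(2·13.6² + 2·14.9² - 7.3²) = ½√760.65 = 13.79
m_c = ½√(2·13.6² + 2·7.3² - 14.9²) = ½√254.49 = 7.976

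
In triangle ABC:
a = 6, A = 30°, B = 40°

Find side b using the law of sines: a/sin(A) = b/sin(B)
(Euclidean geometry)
b = a·sin(B)/sin(A) = 6·sin(40°)/sin(30°)
b = 6·0.642788/0.500000 = 7.713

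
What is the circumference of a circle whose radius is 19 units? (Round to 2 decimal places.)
Circumference = 2 * pi * r
Circumference = 2 * pi * 19
Circumference = 119.38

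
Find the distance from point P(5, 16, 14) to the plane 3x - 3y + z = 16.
d = |3(5) + (-3)(16) + 1(14) - (16)| / √(3² + (-3)² + 1²) = 35/√19 = 8.03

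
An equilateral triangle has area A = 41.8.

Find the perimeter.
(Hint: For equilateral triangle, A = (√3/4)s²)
A = (√3/4)s²  →  s² = 4A/√3 = 4·41.8/√3 = 96.533
s = 9.82512
Perimeter = 3s = 29.48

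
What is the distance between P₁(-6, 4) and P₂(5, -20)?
Using the distance formula: d = sqrt((x₂-x₁)² + (y₂-y₁)²)
dx = 5 - (-6) = 11
dy = (-20) - 4 = -24
d = sqrt(11² + (-24)²) = sqrt(121 + 576) = sqrt(697) = 26.40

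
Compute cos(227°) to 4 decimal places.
cos(227 degrees) = -0.682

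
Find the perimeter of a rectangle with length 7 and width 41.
Perimeter = 2 * (length + width)
Perimeter = 2 * (7 + 41)
Perimeter = 2 * 48
Perimeter = 96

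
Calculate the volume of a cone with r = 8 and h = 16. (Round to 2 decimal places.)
Volume = (1/3) * pi * r² * h
Volume = (1/3) * pi * 8² * 16
Volume = (1/3) * pi * 64 * 16
Volume = (1/3) * pi * 1024
Volume = 1072.33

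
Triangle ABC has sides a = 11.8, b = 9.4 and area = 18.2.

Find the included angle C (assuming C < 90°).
Area = ½ab·sin(C)  →  sin(C) = 2·Area/(ab)
sin(C) = 2·18.2/(11.8·9.4) = 0.328164
C = arcsin(0.328164) = 19.16°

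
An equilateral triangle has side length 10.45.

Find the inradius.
For an equilateral triangle, r = s/(2√3) where s is the side.
r = 10.45/(2√3) = 10.45/3.464102 = 3.017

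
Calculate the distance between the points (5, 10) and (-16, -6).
Using the distance formula: d = sqrt((x₂-x₁)² + (y₂-y₁)²)
dx = (-16) - 5 = -21
dy = (-6) - 10 = -16
d = sqrt((-21)² + (-16)²) = sqrt(441 + 256) = sqrt(697) = 26.40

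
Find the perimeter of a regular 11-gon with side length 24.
Perimeter = number of sides * side length
Perimeter = 11 * 24
Perimeter = 264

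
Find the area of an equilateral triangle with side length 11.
Area = (sqrt(3)/4) * s²
Area = (sqrt(3)/4) * 11²
Area = (sqrt(3)/4) * 121
Area = 52.39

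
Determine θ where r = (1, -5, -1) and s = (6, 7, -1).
r·s = -28, |r|² = 27, |s|² = 86
cos θ = -28/√2322 ≈ -0.5811
θ ≈ 125.5°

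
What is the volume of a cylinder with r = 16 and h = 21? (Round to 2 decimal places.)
Volume = pi * r² * h
Volume = pi * 16² * 21
Volume = pi * 256 * 21
Volume = pi * 5376
Volume = 16889.20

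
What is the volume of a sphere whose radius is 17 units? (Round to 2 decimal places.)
Volume = (4/3) * pi * r³
Volume = (4/3) * pi * 17³
Volume = (4/3) * pi * 4913
Volume = 20579.53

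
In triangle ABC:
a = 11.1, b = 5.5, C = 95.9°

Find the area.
Using A = ½ab·sin(C):
A = ½·11.1·5.5·sin(95.9°) = ½·61.05·0.994703 = 30.36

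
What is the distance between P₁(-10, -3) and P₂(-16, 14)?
Using the distance formula: d = sqrt((x₂-x₁)² + (y₂-y₁)²)
dx = (-16) - (-10) = -6
dy = 14 - (-3) = 17
d = sqrt((-6)² + 17²) = sqrt(36 + 289) = sqrt(325) = 18.03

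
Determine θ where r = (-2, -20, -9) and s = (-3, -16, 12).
r·s = 218, |r|² = 485, |s|² = 409
cos θ = 218/√198365 ≈ 0.4895
θ ≈ 60.69°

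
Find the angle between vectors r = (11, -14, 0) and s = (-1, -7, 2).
r·s = 87, |r|² = 317, |s|² = 54
cos θ = 87/√17118 ≈ 0.665
θ ≈ 48.32°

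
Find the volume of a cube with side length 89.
Volume = s³
Volume = 89³
Volume = 704969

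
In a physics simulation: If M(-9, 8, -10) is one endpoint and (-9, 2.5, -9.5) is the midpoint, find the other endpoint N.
N = (2×(-9) - (-9), 2×2.5 - 8, 2×(-9.5) - (-10)) = (-9, -3, -9)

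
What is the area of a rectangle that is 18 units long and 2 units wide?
Area = length * width
Area = 18 * 2
Area = 36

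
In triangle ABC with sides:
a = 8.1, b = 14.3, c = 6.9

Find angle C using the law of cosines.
cos(C) = (a² + b² - c²)/(2ab)
cos(C) = (8.1² + 14.3² - 6.9²)/(2·8.1·14.3) = 222.49/231.66 = 0.960416
C = arccos(0.960416) = 16.17°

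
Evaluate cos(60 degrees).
cos(60 degrees) = 1/2
Decimal approximation: 0.5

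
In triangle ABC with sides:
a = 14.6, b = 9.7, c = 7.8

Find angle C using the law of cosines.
cos(C) = (a² + b² - c²)/(2ab)
cos(C) = (14.6² + 9.7² - 7.8²)/(2·14.6·9.7) = 246.41/283.24 = 0.869969
C = arccos(0.869969) = 29.54°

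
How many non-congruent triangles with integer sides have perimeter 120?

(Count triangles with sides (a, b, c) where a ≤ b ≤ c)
With a ≤ b ≤ c and a + b + c = 120, the triangle inequality a + b > c gives c < 120/2, so c ≤ 59.
Iterate a from 1 to ⌊p/3⌋ = 40; for each a, b ranges from a to ⌊(p−a)/2⌋ with c = p − a − b, keeping only c ≥ b.
Triples: (2, 59, 59), (3, 58, 59), (4, 57, 59), …
Count = 300 triangles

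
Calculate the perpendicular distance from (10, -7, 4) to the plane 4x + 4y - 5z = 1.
d = |4(10) + 4(-7) + (-5)(4) - (1)| / √(4² + 4² + (-5)²) = 9/√57 = 1.192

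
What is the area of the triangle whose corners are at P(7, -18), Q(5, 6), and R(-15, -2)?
Using the coordinate formula: Area = (1/2)|x₁(y₂-y₃) + x₂(y₃-y₁) + x₃(y₁-y₂)|
Area = (1/2)|7(6-(-2)) + 5((-2)-(-18)) + (-15)((-18)-6)|
Area = (1/2)|7*8 + 5*16 + (-15)*(-24)|
Area = (1/2)|56 + 80 + 360|
Area = (1/2)*496 = 248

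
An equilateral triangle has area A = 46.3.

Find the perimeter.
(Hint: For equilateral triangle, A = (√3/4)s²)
A = (√3/4)s²  →  s² = 4A/√3 = 4·46.3/√3 = 106.925
s = 10.3405
Perimeter = 3s = 31.02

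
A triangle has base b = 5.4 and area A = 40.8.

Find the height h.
A = ½bh  →  h = 2A/b
h = 2·40.8/5.4 = 15.11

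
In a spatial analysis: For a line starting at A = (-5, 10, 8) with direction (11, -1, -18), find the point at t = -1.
P(-1) = (-5 + 11(-1), 10 + (-1)(-1), 8 + (-18)(-1)) = (-16, 11, 26)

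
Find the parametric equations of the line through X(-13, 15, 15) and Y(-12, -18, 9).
Direction vector d = Y - X = (1, -33, -6)
x = -13 + t, y = 15 - 33t, z = 15 - 6t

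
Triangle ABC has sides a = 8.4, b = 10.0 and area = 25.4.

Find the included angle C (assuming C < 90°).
Area = ½ab·sin(C)  →  sin(C) = 2·Area/(ab)
sin(C) = 2·25.4/(8.4·10.0) = 0.604762
C = arcsin(0.604762) = 37.21°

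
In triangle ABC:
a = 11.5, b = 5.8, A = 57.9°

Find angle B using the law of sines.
sin(B)/b = sin(A)/a
sin(B) = b·sin(A)/a = 5.8·sin(57.9°)/11.5 = 0.427244
B = arcsin(0.427244) = 25.29°  (b ≤ a, so B ≤ A and the acute solution is unique)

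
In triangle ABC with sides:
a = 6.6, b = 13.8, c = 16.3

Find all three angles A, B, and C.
By the law of cosines:
cos(A) = (b² + c² - a²)/(2bc) = 0.917067  →  A = 23.5°
cos(B) = (a² + c² - b²)/(2ac) = 0.552194  →  B = 56.48°
cos(C) = (a² + b² - c²)/(2ab) = -0.173968  →  C = 100°
Check: A + B + C = 180.0° ✓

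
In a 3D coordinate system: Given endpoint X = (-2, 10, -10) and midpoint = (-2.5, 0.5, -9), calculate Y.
Y = (2×(-2.5) - (-2), 2×0.5 - 10, 2×(-9) - (-10)) = (-3, -9, -8)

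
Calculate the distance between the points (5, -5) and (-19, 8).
Using the distance formula: d = sqrt((x₂-x₁)² + (y₂-y₁)²)
dx = (-19) - 5 = -24
dy = 8 - (-5) = 13
d = sqrt((-24)² + 13²) = sqrt(576 + 169) = sqrt(745) = 27.29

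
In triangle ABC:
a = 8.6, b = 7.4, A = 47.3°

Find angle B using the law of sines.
sin(B)/b = sin(A)/a
sin(B) = b·sin(A)/a = 7.4·sin(47.3°)/8.6 = 0.632368
B = arcsin(0.632368) = 39.23°  (b ≤ a, so B ≤ A and the acute solution is unique)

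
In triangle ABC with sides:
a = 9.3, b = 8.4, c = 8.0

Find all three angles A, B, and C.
By the law of cosines:
cos(A) = (b² + c² - a²)/(2bc) = 0.357664  →  A = 69.04°
cos(B) = (a² + c² - b²)/(2ac) = 0.537164  →  B = 57.51°
cos(C) = (a² + b² - c²)/(2ab) = 0.595558  →  C = 53.45°
Check: A + B + C = 180.0° ✓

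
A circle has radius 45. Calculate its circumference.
Circumference = 2 * pi * r
Circumference = 2 * pi * 45
Circumference = 282.74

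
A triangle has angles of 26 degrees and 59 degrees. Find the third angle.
Sum of angles in a triangle = 180 degrees
Third angle = 180 - 26 - 59
Third angle = 95 degrees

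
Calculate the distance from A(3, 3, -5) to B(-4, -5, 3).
d = √[(-7)² + (-8)² + (8)²] = √177 = 13.3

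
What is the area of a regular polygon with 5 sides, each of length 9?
For a regular 5-gon with side length s = 9:
Apothem a = s / (2*tan(pi/5)) = 9 / (2*tan(pi/5)) ≈ 6.1937
Perimeter P = 5 * 9 = 45
Area = (1/2) * P * a = (1/2) * 45 * 6.1937 = 139.36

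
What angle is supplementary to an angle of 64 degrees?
Supplementary angles sum to 180 degrees.
Other angle = 180 - 64
Other angle = 116 degrees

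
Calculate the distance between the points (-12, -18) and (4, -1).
Using the distance formula: d = sqrt((x₂-x₁)² + (y₂-y₁)²)
dx = 4 - (-12) = 16
dy = (-1) - (-18) = 17
d = sqrt(16² + 17²) = sqrt(256 + 289) = sqrt(545) = 23.35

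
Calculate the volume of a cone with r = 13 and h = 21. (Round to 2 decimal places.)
Volume = (1/3) * pi * r² * h
Volume = (1/3) * pi * 13² * 21
Volume = (1/3) * pi * 169 * 21
Volume = (1/3) * pi * 3549
Volume = 3716.50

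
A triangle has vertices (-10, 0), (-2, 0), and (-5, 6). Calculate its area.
Using the coordinate formula: Area = (1/2)|x₁(y₂-y₃) + x₂(y₃-y₁) + x₃(y₁-y₂)|
Area = (1/2)|(-10)(0-6) + (-2)(6-0) + (-5)(0-0)|
Area = (1/2)|(-10)*(-6) + (-2)*6 + (-5)*0|
Area = (1/2)|60 + (-12) + 0|
Area = (1/2)*48 = 24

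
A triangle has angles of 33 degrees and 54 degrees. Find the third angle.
Sum of angles in a triangle = 180 degrees
Third angle = 180 - 33 - 54
Third angle = 93 degrees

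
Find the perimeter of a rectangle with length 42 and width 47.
Perimeter = 2 * (length + width)
Perimeter = 2 * (42 + 47)
Perimeter = 2 * 89
Perimeter = 178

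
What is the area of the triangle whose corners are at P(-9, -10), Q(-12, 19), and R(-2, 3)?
Using the coordinate formula: Area = (1/2)|x₁(y₂-y₃) + x₂(y₃-y₁) + x₃(y₁-y₂)|
Area = (1/2)|(-9)(19-3) + (-12)(3-(-10)) + (-2)((-10)-19)|
Area = (1/2)|(-9)*16 + (-12)*13 + (-2)*(-29)|
Area = (1/2)|(-144) + (-156) + 58|
Area = (1/2)*242 = 121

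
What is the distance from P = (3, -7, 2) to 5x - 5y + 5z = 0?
d = |5(3) + (-5)(-7) + 5(2) - (0)| / √(5² + (-5)² + 5²) = 60/√75 = 6.928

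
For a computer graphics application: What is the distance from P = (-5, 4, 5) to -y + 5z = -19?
d = |0(-5) + (-1)(4) + 5(5) - (-19)| / √(0² + (-1)² + 5²) = 40/√26 = 7.845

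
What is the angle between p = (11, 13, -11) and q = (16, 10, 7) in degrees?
p·q = 229, |p|² = 411, |q|² = 405
cos θ = 229/√166455 ≈ 0.5613
θ ≈ 55.85°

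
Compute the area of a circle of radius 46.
Area = pi * r²
Area = pi * 46²
Area = pi * 2116
Area = 6647.61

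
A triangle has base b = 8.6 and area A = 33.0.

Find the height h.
A = ½bh  →  h = 2A/b
h = 2·33.0/8.6 = 7.674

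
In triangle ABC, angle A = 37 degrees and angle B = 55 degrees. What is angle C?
Sum of angles in a triangle = 180 degrees
Third angle = 180 - 37 - 55
Third angle = 88 degrees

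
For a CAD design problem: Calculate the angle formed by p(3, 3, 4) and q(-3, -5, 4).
p·q = -8, |p|² = 34, |q|² = 50
cos θ = -8/√1700 ≈ -0.194
θ ≈ 101.2°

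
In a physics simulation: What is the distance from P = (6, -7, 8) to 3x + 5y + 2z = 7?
d = |3(6) + 5(-7) + 2(8) - (7)| / √(3² + 5² + 2²) = 8/√38 = 1.298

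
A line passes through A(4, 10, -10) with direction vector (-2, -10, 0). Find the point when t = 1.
P(1) = (4 + (-2)(1), 10 + (-10)(1), -10 + 0(1)) = (2, 0, -10)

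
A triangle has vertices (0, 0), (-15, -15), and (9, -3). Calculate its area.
Using the coordinate formula: Area = (1/2)|x₁(y₂-y₃) + x₂(y₃-y₁) + x₃(y₁-y₂)|
Area = (1/2)|0((-15)-(-3)) + (-15)((-3)-0) + 9(0-(-15))|
Area = (1/2)|0*(-12) + (-15)*(-3) + 9*15|
Area = (1/2)|0 + 45 + 135|
Area = (1/2)*180 = 90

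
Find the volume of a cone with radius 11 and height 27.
Volume = (1/3) * pi * r² * h
Volume = (1/3) * pi * 11² * 27
Volume = (1/3) * pi * 121 * 27
Volume = (1/3) * pi * 3267
Volume = 3421.19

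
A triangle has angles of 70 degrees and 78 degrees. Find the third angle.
Sum of angles in a triangle = 180 degrees
Third angle = 180 - 70 - 78
Third angle = 32 degrees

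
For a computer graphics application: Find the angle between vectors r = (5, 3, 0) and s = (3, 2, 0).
r·s = 21, |r|² = 34, |s|² = 13
cos θ = 21/√442 ≈ 0.9989
θ ≈ 2.726°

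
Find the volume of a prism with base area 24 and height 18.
Volume = base area * height
Volume = 24 * 18
Volume = 432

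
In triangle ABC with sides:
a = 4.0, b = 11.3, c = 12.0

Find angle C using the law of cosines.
cos(C) = (a² + b² - c²)/(2ab)
cos(C) = (4.0² + 11.3² - 12.0²)/(2·4.0·11.3) = -0.31/90.4 = -0.003429
C = arccos(-0.003429) = 90.2°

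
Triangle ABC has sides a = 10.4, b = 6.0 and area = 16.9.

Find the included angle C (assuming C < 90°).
Area = ½ab·sin(C)  →  sin(C) = 2·Area/(ab)
sin(C) = 2·16.9/(10.4·6.0) = 0.541667
C = arcsin(0.541667) = 32.8°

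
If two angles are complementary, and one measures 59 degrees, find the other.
Complementary angles sum to 90 degrees.
Other angle = 90 - 59
Other angle = 31 degrees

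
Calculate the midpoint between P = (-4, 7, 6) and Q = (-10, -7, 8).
Midpoint = ((-4-10)/2, (7-7)/2, (6+8)/2) = (-7, 0, 7)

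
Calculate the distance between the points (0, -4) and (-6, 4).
Using the distance formula: d = sqrt((x₂-x₁)² + (y₂-y₁)²)
dx = (-6) - 0 = -6
dy = 4 - (-4) = 8
d = sqrt((-6)² + 8²) = sqrt(36 + 64) = sqrt(100) = 10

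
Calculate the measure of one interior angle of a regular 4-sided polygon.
Interior angle of a regular n-gon = (n-2)*180/n
Interior angle = (4-2)*180/4
Interior angle = 2*180/4
Interior angle = 360/4
Interior angle = 90 degrees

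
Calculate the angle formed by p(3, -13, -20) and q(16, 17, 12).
p·q = -413, |p|² = 578, |q|² = 689
cos θ = -413/√398242 ≈ -0.6545
θ ≈ 130.9°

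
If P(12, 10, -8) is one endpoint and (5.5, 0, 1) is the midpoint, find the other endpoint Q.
Q = (2×5.5 - 12, 2×0 - 10, 2×1 - (-8)) = (-1, -10, 10)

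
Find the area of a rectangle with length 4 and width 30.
Area = length * width
Area = 4 * 30
Area = 120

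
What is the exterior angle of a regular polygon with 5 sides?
Exterior angle of a regular n-gon = 360/n
Exterior angle = 360/5
Exterior angle = 72 degrees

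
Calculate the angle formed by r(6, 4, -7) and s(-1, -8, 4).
r·s = -66, |r|² = 101, |s|² = 81
cos θ = -66/√8181 ≈ -0.7297
θ ≈ 136.9°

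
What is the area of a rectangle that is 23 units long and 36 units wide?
Area = length * width
Area = 23 * 36
Area = 828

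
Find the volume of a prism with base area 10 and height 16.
Volume = base area * height
Volume = 10 * 16
Volume = 160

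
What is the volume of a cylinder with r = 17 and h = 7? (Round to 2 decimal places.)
Volume = pi * r² * h
Volume = pi * 17² * 7
Volume = pi * 289 * 7
Volume = pi * 2023
Volume = 6355.44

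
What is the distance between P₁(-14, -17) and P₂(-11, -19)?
Using the distance formula: d = sqrt((x₂-x₁)² + (y₂-y₁)²)
dx = (-11) - (-14) = 3
dy = (-19) - (-17) = -2
d = sqrt(3² + (-2)²) = sqrt(9 + 4) = sqrt(13) = 3.61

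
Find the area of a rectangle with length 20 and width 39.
Area = length * width
Area = 20 * 39
Area = 780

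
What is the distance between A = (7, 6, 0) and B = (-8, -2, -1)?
d = √[(-15)² + (-8)² + (-1)²] = √290 = 17.03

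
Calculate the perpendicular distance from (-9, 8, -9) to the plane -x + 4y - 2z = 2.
d = |(-1)(-9) + 4(8) + (-2)(-9) - (2)| / √((-1)² + 4² + (-2)²) = 57/√21 = 12.44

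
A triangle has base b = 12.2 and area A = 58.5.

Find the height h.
A = ½bh  →  h = 2A/b
h = 2·58.5/12.2 = 9.59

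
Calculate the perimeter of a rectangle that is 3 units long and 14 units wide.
Perimeter = 2 * (length + width)
Perimeter = 2 * (3 + 14)
Perimeter = 2 * 17
Perimeter = 34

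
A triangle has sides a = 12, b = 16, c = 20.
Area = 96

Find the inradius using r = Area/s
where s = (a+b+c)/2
s = (12+16+20)/2 = 24
r = Area/s = 96/24 = 4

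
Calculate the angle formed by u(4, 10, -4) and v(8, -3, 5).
u·v = -18, |u|² = 132, |v|² = 98
cos θ = -18/√12936 ≈ -0.1583
θ ≈ 99.11°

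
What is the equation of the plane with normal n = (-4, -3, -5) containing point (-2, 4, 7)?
d = n·P = (-4)(-2) + (-3)(4) + (-5)(7) = -39
Plane: -4x - 3y - 5z = -39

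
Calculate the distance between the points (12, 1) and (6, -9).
Using the distance formula: d = sqrt((x₂-x₁)² + (y₂-y₁)²)
dx = 6 - 12 = -6
dy = (-9) - 1 = -10
d = sqrt((-6)² + (-10)²) = sqrt(36 + 100) = sqrt(136) = 11.66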